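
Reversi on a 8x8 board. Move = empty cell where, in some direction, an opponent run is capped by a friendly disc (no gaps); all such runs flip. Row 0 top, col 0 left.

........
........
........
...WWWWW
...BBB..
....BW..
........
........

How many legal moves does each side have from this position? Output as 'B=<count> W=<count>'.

Answer: B=9 W=5

Derivation:
-- B to move --
(2,2): flips 1 -> legal
(2,3): flips 2 -> legal
(2,4): flips 1 -> legal
(2,5): flips 2 -> legal
(2,6): flips 1 -> legal
(2,7): flips 1 -> legal
(3,2): no bracket -> illegal
(4,2): no bracket -> illegal
(4,6): no bracket -> illegal
(4,7): no bracket -> illegal
(5,6): flips 1 -> legal
(6,4): no bracket -> illegal
(6,5): flips 1 -> legal
(6,6): flips 1 -> legal
B mobility = 9
-- W to move --
(3,2): no bracket -> illegal
(4,2): no bracket -> illegal
(4,6): no bracket -> illegal
(5,2): flips 1 -> legal
(5,3): flips 3 -> legal
(5,6): flips 1 -> legal
(6,3): flips 2 -> legal
(6,4): flips 2 -> legal
(6,5): no bracket -> illegal
W mobility = 5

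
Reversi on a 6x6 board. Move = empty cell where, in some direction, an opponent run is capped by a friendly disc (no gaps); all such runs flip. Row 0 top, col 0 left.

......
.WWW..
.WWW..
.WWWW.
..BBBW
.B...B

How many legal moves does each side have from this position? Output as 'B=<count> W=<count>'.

-- B to move --
(0,0): flips 3 -> legal
(0,1): no bracket -> illegal
(0,2): flips 3 -> legal
(0,3): flips 3 -> legal
(0,4): no bracket -> illegal
(1,0): flips 2 -> legal
(1,4): no bracket -> illegal
(2,0): flips 1 -> legal
(2,4): flips 2 -> legal
(2,5): flips 1 -> legal
(3,0): no bracket -> illegal
(3,5): flips 1 -> legal
(4,0): no bracket -> illegal
(4,1): no bracket -> illegal
(5,4): no bracket -> illegal
B mobility = 8
-- W to move --
(3,5): no bracket -> illegal
(4,0): no bracket -> illegal
(4,1): flips 3 -> legal
(5,0): no bracket -> illegal
(5,2): flips 2 -> legal
(5,3): flips 2 -> legal
(5,4): flips 2 -> legal
W mobility = 4

Answer: B=8 W=4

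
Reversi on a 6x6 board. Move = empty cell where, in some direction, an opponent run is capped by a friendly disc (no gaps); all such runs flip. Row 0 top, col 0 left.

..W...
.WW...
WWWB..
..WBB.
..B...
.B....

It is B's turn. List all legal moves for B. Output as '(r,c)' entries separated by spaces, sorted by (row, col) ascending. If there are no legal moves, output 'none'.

(0,0): flips 2 -> legal
(0,1): flips 1 -> legal
(0,3): no bracket -> illegal
(1,0): no bracket -> illegal
(1,3): no bracket -> illegal
(3,0): no bracket -> illegal
(3,1): flips 1 -> legal
(4,1): flips 1 -> legal
(4,3): no bracket -> illegal

Answer: (0,0) (0,1) (3,1) (4,1)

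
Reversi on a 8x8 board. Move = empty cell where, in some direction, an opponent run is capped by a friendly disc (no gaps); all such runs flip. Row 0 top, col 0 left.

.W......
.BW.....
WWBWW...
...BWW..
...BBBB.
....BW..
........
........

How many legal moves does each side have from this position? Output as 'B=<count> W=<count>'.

-- B to move --
(0,0): no bracket -> illegal
(0,2): flips 1 -> legal
(0,3): no bracket -> illegal
(1,0): no bracket -> illegal
(1,3): flips 4 -> legal
(1,4): flips 2 -> legal
(1,5): flips 1 -> legal
(2,5): flips 4 -> legal
(2,6): flips 1 -> legal
(3,0): no bracket -> illegal
(3,1): flips 1 -> legal
(3,2): no bracket -> illegal
(3,6): flips 2 -> legal
(5,6): flips 1 -> legal
(6,4): flips 1 -> legal
(6,5): flips 1 -> legal
(6,6): flips 1 -> legal
B mobility = 12
-- W to move --
(0,0): flips 4 -> legal
(0,2): flips 1 -> legal
(1,0): flips 1 -> legal
(1,3): no bracket -> illegal
(3,1): no bracket -> illegal
(3,2): flips 2 -> legal
(3,6): no bracket -> illegal
(3,7): flips 1 -> legal
(4,2): flips 1 -> legal
(4,7): no bracket -> illegal
(5,2): flips 1 -> legal
(5,3): flips 4 -> legal
(5,6): flips 1 -> legal
(5,7): flips 1 -> legal
(6,3): no bracket -> illegal
(6,4): flips 2 -> legal
(6,5): no bracket -> illegal
W mobility = 11

Answer: B=12 W=11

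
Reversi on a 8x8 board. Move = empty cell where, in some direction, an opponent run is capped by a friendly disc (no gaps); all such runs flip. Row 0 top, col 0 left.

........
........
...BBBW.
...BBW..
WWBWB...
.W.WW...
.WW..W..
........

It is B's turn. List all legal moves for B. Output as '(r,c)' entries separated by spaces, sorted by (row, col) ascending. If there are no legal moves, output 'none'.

(1,5): no bracket -> illegal
(1,6): no bracket -> illegal
(1,7): flips 2 -> legal
(2,7): flips 1 -> legal
(3,0): no bracket -> illegal
(3,1): no bracket -> illegal
(3,2): no bracket -> illegal
(3,6): flips 1 -> legal
(3,7): no bracket -> illegal
(4,5): flips 1 -> legal
(4,6): flips 1 -> legal
(5,0): no bracket -> illegal
(5,2): flips 1 -> legal
(5,5): no bracket -> illegal
(5,6): no bracket -> illegal
(6,0): flips 1 -> legal
(6,3): flips 2 -> legal
(6,4): flips 2 -> legal
(6,6): no bracket -> illegal
(7,0): no bracket -> illegal
(7,1): flips 2 -> legal
(7,2): no bracket -> illegal
(7,3): no bracket -> illegal
(7,4): no bracket -> illegal
(7,5): no bracket -> illegal
(7,6): no bracket -> illegal

Answer: (1,7) (2,7) (3,6) (4,5) (4,6) (5,2) (6,0) (6,3) (6,4) (7,1)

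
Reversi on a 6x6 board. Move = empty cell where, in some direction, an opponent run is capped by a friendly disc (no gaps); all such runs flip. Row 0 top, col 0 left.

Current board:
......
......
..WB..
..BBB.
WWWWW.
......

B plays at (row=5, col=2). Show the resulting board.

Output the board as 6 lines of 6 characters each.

Place B at (5,2); scan 8 dirs for brackets.
Dir NW: opp run (4,1), next='.' -> no flip
Dir N: opp run (4,2) capped by B -> flip
Dir NE: opp run (4,3) capped by B -> flip
Dir W: first cell '.' (not opp) -> no flip
Dir E: first cell '.' (not opp) -> no flip
Dir SW: edge -> no flip
Dir S: edge -> no flip
Dir SE: edge -> no flip
All flips: (4,2) (4,3)

Answer: ......
......
..WB..
..BBB.
WWBBW.
..B...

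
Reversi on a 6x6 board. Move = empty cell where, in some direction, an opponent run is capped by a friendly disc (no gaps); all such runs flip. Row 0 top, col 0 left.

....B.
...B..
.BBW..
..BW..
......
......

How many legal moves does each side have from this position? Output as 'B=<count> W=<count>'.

Answer: B=5 W=5

Derivation:
-- B to move --
(1,2): no bracket -> illegal
(1,4): flips 1 -> legal
(2,4): flips 1 -> legal
(3,4): flips 1 -> legal
(4,2): no bracket -> illegal
(4,3): flips 2 -> legal
(4,4): flips 1 -> legal
B mobility = 5
-- W to move --
(0,2): no bracket -> illegal
(0,3): flips 1 -> legal
(0,5): no bracket -> illegal
(1,0): no bracket -> illegal
(1,1): flips 1 -> legal
(1,2): no bracket -> illegal
(1,4): no bracket -> illegal
(1,5): no bracket -> illegal
(2,0): flips 2 -> legal
(2,4): no bracket -> illegal
(3,0): no bracket -> illegal
(3,1): flips 1 -> legal
(4,1): flips 1 -> legal
(4,2): no bracket -> illegal
(4,3): no bracket -> illegal
W mobility = 5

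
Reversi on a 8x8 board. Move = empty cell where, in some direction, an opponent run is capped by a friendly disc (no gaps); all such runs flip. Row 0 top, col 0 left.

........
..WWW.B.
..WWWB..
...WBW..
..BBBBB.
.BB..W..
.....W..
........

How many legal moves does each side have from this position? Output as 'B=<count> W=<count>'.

Answer: B=13 W=9

Derivation:
-- B to move --
(0,1): flips 2 -> legal
(0,2): flips 3 -> legal
(0,3): flips 4 -> legal
(0,4): flips 2 -> legal
(0,5): no bracket -> illegal
(1,1): flips 2 -> legal
(1,5): flips 2 -> legal
(2,1): flips 3 -> legal
(2,6): flips 1 -> legal
(3,1): no bracket -> illegal
(3,2): flips 1 -> legal
(3,6): flips 1 -> legal
(5,4): no bracket -> illegal
(5,6): no bracket -> illegal
(6,4): flips 1 -> legal
(6,6): flips 1 -> legal
(7,4): no bracket -> illegal
(7,5): flips 2 -> legal
(7,6): no bracket -> illegal
B mobility = 13
-- W to move --
(0,5): no bracket -> illegal
(0,6): no bracket -> illegal
(0,7): no bracket -> illegal
(1,5): flips 1 -> legal
(1,7): no bracket -> illegal
(2,6): flips 1 -> legal
(2,7): no bracket -> illegal
(3,1): no bracket -> illegal
(3,2): no bracket -> illegal
(3,6): flips 1 -> legal
(3,7): flips 1 -> legal
(4,0): no bracket -> illegal
(4,1): no bracket -> illegal
(4,7): no bracket -> illegal
(5,0): no bracket -> illegal
(5,3): flips 2 -> legal
(5,4): flips 2 -> legal
(5,6): flips 2 -> legal
(5,7): flips 1 -> legal
(6,0): flips 2 -> legal
(6,1): no bracket -> illegal
(6,2): no bracket -> illegal
(6,3): no bracket -> illegal
W mobility = 9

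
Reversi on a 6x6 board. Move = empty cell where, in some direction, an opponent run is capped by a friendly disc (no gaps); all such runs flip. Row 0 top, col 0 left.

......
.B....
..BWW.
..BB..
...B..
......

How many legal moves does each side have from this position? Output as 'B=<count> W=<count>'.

Answer: B=4 W=4

Derivation:
-- B to move --
(1,2): no bracket -> illegal
(1,3): flips 1 -> legal
(1,4): flips 1 -> legal
(1,5): flips 1 -> legal
(2,5): flips 2 -> legal
(3,4): no bracket -> illegal
(3,5): no bracket -> illegal
B mobility = 4
-- W to move --
(0,0): no bracket -> illegal
(0,1): no bracket -> illegal
(0,2): no bracket -> illegal
(1,0): no bracket -> illegal
(1,2): no bracket -> illegal
(1,3): no bracket -> illegal
(2,0): no bracket -> illegal
(2,1): flips 1 -> legal
(3,1): no bracket -> illegal
(3,4): no bracket -> illegal
(4,1): flips 1 -> legal
(4,2): flips 1 -> legal
(4,4): no bracket -> illegal
(5,2): no bracket -> illegal
(5,3): flips 2 -> legal
(5,4): no bracket -> illegal
W mobility = 4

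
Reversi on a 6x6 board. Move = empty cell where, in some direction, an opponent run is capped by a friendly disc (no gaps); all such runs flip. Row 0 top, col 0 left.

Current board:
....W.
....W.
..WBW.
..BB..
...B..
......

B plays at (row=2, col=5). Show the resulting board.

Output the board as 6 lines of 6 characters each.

Place B at (2,5); scan 8 dirs for brackets.
Dir NW: opp run (1,4), next='.' -> no flip
Dir N: first cell '.' (not opp) -> no flip
Dir NE: edge -> no flip
Dir W: opp run (2,4) capped by B -> flip
Dir E: edge -> no flip
Dir SW: first cell '.' (not opp) -> no flip
Dir S: first cell '.' (not opp) -> no flip
Dir SE: edge -> no flip
All flips: (2,4)

Answer: ....W.
....W.
..WBBB
..BB..
...B..
......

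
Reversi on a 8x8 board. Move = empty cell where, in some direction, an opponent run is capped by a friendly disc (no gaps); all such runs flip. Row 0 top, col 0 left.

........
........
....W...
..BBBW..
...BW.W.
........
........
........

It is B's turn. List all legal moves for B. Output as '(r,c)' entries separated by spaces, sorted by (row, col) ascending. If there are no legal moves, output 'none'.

(1,3): no bracket -> illegal
(1,4): flips 1 -> legal
(1,5): flips 1 -> legal
(2,3): no bracket -> illegal
(2,5): no bracket -> illegal
(2,6): no bracket -> illegal
(3,6): flips 1 -> legal
(3,7): no bracket -> illegal
(4,5): flips 1 -> legal
(4,7): no bracket -> illegal
(5,3): no bracket -> illegal
(5,4): flips 1 -> legal
(5,5): flips 1 -> legal
(5,6): no bracket -> illegal
(5,7): no bracket -> illegal

Answer: (1,4) (1,5) (3,6) (4,5) (5,4) (5,5)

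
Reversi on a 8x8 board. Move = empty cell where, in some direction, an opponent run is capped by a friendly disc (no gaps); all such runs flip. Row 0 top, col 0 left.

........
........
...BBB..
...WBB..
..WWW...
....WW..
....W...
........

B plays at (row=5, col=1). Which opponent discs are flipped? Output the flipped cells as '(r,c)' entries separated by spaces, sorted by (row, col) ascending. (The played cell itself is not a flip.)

Dir NW: first cell '.' (not opp) -> no flip
Dir N: first cell '.' (not opp) -> no flip
Dir NE: opp run (4,2) (3,3) capped by B -> flip
Dir W: first cell '.' (not opp) -> no flip
Dir E: first cell '.' (not opp) -> no flip
Dir SW: first cell '.' (not opp) -> no flip
Dir S: first cell '.' (not opp) -> no flip
Dir SE: first cell '.' (not opp) -> no flip

Answer: (3,3) (4,2)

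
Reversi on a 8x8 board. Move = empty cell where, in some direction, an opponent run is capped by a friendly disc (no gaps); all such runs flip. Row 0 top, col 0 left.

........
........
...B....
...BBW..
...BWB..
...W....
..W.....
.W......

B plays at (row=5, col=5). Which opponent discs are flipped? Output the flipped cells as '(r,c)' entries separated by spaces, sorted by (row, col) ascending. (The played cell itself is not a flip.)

Answer: (4,4)

Derivation:
Dir NW: opp run (4,4) capped by B -> flip
Dir N: first cell 'B' (not opp) -> no flip
Dir NE: first cell '.' (not opp) -> no flip
Dir W: first cell '.' (not opp) -> no flip
Dir E: first cell '.' (not opp) -> no flip
Dir SW: first cell '.' (not opp) -> no flip
Dir S: first cell '.' (not opp) -> no flip
Dir SE: first cell '.' (not opp) -> no flip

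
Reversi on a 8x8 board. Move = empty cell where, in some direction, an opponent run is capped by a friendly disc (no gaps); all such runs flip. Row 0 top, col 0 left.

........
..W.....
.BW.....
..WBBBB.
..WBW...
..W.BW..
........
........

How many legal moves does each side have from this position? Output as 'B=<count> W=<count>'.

-- B to move --
(0,1): no bracket -> illegal
(0,2): no bracket -> illegal
(0,3): flips 1 -> legal
(1,1): flips 1 -> legal
(1,3): no bracket -> illegal
(2,3): flips 1 -> legal
(3,1): flips 1 -> legal
(4,1): flips 1 -> legal
(4,5): flips 1 -> legal
(4,6): no bracket -> illegal
(5,1): flips 1 -> legal
(5,3): flips 1 -> legal
(5,6): flips 1 -> legal
(6,1): flips 1 -> legal
(6,2): no bracket -> illegal
(6,3): no bracket -> illegal
(6,4): no bracket -> illegal
(6,5): no bracket -> illegal
(6,6): flips 2 -> legal
B mobility = 11
-- W to move --
(1,0): flips 1 -> legal
(1,1): no bracket -> illegal
(2,0): flips 1 -> legal
(2,3): no bracket -> illegal
(2,4): flips 2 -> legal
(2,5): flips 2 -> legal
(2,6): flips 1 -> legal
(2,7): no bracket -> illegal
(3,0): flips 1 -> legal
(3,1): no bracket -> illegal
(3,7): flips 4 -> legal
(4,5): no bracket -> illegal
(4,6): no bracket -> illegal
(4,7): no bracket -> illegal
(5,3): flips 1 -> legal
(6,3): no bracket -> illegal
(6,4): flips 1 -> legal
(6,5): flips 2 -> legal
W mobility = 10

Answer: B=11 W=10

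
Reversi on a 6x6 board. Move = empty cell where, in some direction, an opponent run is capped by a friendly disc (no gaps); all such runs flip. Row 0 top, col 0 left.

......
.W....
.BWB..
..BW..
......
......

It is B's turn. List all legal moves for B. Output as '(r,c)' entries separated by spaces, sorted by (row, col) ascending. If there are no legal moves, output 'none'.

Answer: (0,1) (1,2) (3,4) (4,3)

Derivation:
(0,0): no bracket -> illegal
(0,1): flips 1 -> legal
(0,2): no bracket -> illegal
(1,0): no bracket -> illegal
(1,2): flips 1 -> legal
(1,3): no bracket -> illegal
(2,0): no bracket -> illegal
(2,4): no bracket -> illegal
(3,1): no bracket -> illegal
(3,4): flips 1 -> legal
(4,2): no bracket -> illegal
(4,3): flips 1 -> legal
(4,4): no bracket -> illegal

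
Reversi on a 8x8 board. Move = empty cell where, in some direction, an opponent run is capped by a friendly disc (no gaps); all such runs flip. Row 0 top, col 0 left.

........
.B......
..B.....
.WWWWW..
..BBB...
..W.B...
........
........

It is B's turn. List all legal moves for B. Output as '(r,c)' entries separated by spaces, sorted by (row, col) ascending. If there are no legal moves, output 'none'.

Answer: (2,0) (2,1) (2,3) (2,4) (2,5) (2,6) (4,0) (6,1) (6,2)

Derivation:
(2,0): flips 1 -> legal
(2,1): flips 1 -> legal
(2,3): flips 1 -> legal
(2,4): flips 2 -> legal
(2,5): flips 1 -> legal
(2,6): flips 1 -> legal
(3,0): no bracket -> illegal
(3,6): no bracket -> illegal
(4,0): flips 1 -> legal
(4,1): no bracket -> illegal
(4,5): no bracket -> illegal
(4,6): no bracket -> illegal
(5,1): no bracket -> illegal
(5,3): no bracket -> illegal
(6,1): flips 1 -> legal
(6,2): flips 1 -> legal
(6,3): no bracket -> illegal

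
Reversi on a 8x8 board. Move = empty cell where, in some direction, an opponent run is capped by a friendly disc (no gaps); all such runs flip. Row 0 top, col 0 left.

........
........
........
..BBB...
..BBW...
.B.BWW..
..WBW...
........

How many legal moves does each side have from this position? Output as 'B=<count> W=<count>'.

Answer: B=10 W=8

Derivation:
-- B to move --
(3,5): flips 1 -> legal
(4,5): flips 2 -> legal
(4,6): no bracket -> illegal
(5,2): no bracket -> illegal
(5,6): flips 2 -> legal
(6,1): flips 1 -> legal
(6,5): flips 2 -> legal
(6,6): flips 2 -> legal
(7,1): flips 1 -> legal
(7,2): no bracket -> illegal
(7,3): flips 1 -> legal
(7,4): flips 3 -> legal
(7,5): flips 1 -> legal
B mobility = 10
-- W to move --
(2,1): flips 2 -> legal
(2,2): flips 1 -> legal
(2,3): no bracket -> illegal
(2,4): flips 1 -> legal
(2,5): no bracket -> illegal
(3,1): flips 2 -> legal
(3,5): no bracket -> illegal
(4,0): flips 1 -> legal
(4,1): flips 2 -> legal
(4,5): no bracket -> illegal
(5,0): no bracket -> illegal
(5,2): flips 1 -> legal
(6,0): no bracket -> illegal
(6,1): no bracket -> illegal
(7,2): flips 1 -> legal
(7,3): no bracket -> illegal
(7,4): no bracket -> illegal
W mobility = 8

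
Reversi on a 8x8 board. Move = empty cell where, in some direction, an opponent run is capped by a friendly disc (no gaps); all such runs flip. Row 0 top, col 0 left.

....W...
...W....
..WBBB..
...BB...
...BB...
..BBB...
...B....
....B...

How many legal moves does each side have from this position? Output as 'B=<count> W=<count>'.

Answer: B=4 W=4

Derivation:
-- B to move --
(0,2): flips 1 -> legal
(0,3): flips 1 -> legal
(0,5): no bracket -> illegal
(1,1): flips 1 -> legal
(1,2): no bracket -> illegal
(1,4): no bracket -> illegal
(1,5): no bracket -> illegal
(2,1): flips 1 -> legal
(3,1): no bracket -> illegal
(3,2): no bracket -> illegal
B mobility = 4
-- W to move --
(1,2): no bracket -> illegal
(1,4): no bracket -> illegal
(1,5): no bracket -> illegal
(1,6): no bracket -> illegal
(2,6): flips 3 -> legal
(3,2): no bracket -> illegal
(3,5): flips 1 -> legal
(3,6): no bracket -> illegal
(4,1): no bracket -> illegal
(4,2): no bracket -> illegal
(4,5): no bracket -> illegal
(5,1): no bracket -> illegal
(5,5): flips 2 -> legal
(6,1): no bracket -> illegal
(6,2): no bracket -> illegal
(6,4): no bracket -> illegal
(6,5): no bracket -> illegal
(7,2): no bracket -> illegal
(7,3): flips 5 -> legal
(7,5): no bracket -> illegal
W mobility = 4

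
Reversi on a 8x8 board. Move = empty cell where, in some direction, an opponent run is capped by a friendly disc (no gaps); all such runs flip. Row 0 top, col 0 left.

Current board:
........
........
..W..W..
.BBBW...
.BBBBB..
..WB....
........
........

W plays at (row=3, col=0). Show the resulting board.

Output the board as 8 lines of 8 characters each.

Answer: ........
........
..W..W..
WWWWW...
.WBBBB..
..WB....
........
........

Derivation:
Place W at (3,0); scan 8 dirs for brackets.
Dir NW: edge -> no flip
Dir N: first cell '.' (not opp) -> no flip
Dir NE: first cell '.' (not opp) -> no flip
Dir W: edge -> no flip
Dir E: opp run (3,1) (3,2) (3,3) capped by W -> flip
Dir SW: edge -> no flip
Dir S: first cell '.' (not opp) -> no flip
Dir SE: opp run (4,1) capped by W -> flip
All flips: (3,1) (3,2) (3,3) (4,1)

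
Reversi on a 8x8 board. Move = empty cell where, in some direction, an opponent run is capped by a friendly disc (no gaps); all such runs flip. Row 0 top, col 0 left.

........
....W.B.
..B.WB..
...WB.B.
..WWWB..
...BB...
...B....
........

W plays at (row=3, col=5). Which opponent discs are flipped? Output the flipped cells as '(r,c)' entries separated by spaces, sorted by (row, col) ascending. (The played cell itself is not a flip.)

Answer: (3,4)

Derivation:
Dir NW: first cell 'W' (not opp) -> no flip
Dir N: opp run (2,5), next='.' -> no flip
Dir NE: first cell '.' (not opp) -> no flip
Dir W: opp run (3,4) capped by W -> flip
Dir E: opp run (3,6), next='.' -> no flip
Dir SW: first cell 'W' (not opp) -> no flip
Dir S: opp run (4,5), next='.' -> no flip
Dir SE: first cell '.' (not opp) -> no flip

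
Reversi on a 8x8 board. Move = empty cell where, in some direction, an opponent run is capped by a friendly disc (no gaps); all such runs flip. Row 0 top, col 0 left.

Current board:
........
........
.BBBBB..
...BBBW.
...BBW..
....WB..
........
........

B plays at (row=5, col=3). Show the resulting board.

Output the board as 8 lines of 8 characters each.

Place B at (5,3); scan 8 dirs for brackets.
Dir NW: first cell '.' (not opp) -> no flip
Dir N: first cell 'B' (not opp) -> no flip
Dir NE: first cell 'B' (not opp) -> no flip
Dir W: first cell '.' (not opp) -> no flip
Dir E: opp run (5,4) capped by B -> flip
Dir SW: first cell '.' (not opp) -> no flip
Dir S: first cell '.' (not opp) -> no flip
Dir SE: first cell '.' (not opp) -> no flip
All flips: (5,4)

Answer: ........
........
.BBBBB..
...BBBW.
...BBW..
...BBB..
........
........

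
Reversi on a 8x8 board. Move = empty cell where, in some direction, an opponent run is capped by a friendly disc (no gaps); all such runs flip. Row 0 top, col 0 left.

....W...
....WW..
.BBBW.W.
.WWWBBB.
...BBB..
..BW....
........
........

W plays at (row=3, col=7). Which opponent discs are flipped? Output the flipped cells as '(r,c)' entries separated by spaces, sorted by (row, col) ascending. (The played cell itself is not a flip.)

Dir NW: first cell 'W' (not opp) -> no flip
Dir N: first cell '.' (not opp) -> no flip
Dir NE: edge -> no flip
Dir W: opp run (3,6) (3,5) (3,4) capped by W -> flip
Dir E: edge -> no flip
Dir SW: first cell '.' (not opp) -> no flip
Dir S: first cell '.' (not opp) -> no flip
Dir SE: edge -> no flip

Answer: (3,4) (3,5) (3,6)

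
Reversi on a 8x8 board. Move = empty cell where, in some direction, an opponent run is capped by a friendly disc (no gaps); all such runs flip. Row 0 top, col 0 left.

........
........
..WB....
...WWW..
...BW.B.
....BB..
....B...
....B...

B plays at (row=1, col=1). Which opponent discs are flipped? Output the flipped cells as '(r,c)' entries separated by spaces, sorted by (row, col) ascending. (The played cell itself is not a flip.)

Answer: (2,2) (3,3) (4,4)

Derivation:
Dir NW: first cell '.' (not opp) -> no flip
Dir N: first cell '.' (not opp) -> no flip
Dir NE: first cell '.' (not opp) -> no flip
Dir W: first cell '.' (not opp) -> no flip
Dir E: first cell '.' (not opp) -> no flip
Dir SW: first cell '.' (not opp) -> no flip
Dir S: first cell '.' (not opp) -> no flip
Dir SE: opp run (2,2) (3,3) (4,4) capped by B -> flip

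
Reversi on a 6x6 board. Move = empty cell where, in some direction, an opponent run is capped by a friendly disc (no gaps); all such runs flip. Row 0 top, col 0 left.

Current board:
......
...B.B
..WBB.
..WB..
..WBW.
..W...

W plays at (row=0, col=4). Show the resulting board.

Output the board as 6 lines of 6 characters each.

Place W at (0,4); scan 8 dirs for brackets.
Dir NW: edge -> no flip
Dir N: edge -> no flip
Dir NE: edge -> no flip
Dir W: first cell '.' (not opp) -> no flip
Dir E: first cell '.' (not opp) -> no flip
Dir SW: opp run (1,3) capped by W -> flip
Dir S: first cell '.' (not opp) -> no flip
Dir SE: opp run (1,5), next=edge -> no flip
All flips: (1,3)

Answer: ....W.
...W.B
..WBB.
..WB..
..WBW.
..W...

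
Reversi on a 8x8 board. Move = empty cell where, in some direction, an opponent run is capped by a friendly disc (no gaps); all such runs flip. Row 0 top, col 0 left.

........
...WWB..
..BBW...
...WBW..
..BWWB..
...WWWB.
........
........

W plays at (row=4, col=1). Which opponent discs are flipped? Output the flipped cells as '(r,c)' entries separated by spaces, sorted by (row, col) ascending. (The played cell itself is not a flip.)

Answer: (4,2)

Derivation:
Dir NW: first cell '.' (not opp) -> no flip
Dir N: first cell '.' (not opp) -> no flip
Dir NE: first cell '.' (not opp) -> no flip
Dir W: first cell '.' (not opp) -> no flip
Dir E: opp run (4,2) capped by W -> flip
Dir SW: first cell '.' (not opp) -> no flip
Dir S: first cell '.' (not opp) -> no flip
Dir SE: first cell '.' (not opp) -> no flip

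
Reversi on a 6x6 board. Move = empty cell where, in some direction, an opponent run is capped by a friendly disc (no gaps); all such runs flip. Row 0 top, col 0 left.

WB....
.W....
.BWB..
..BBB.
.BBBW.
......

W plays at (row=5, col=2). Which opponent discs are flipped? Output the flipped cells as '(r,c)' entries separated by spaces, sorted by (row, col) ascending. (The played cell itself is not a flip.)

Dir NW: opp run (4,1), next='.' -> no flip
Dir N: opp run (4,2) (3,2) capped by W -> flip
Dir NE: opp run (4,3) (3,4), next='.' -> no flip
Dir W: first cell '.' (not opp) -> no flip
Dir E: first cell '.' (not opp) -> no flip
Dir SW: edge -> no flip
Dir S: edge -> no flip
Dir SE: edge -> no flip

Answer: (3,2) (4,2)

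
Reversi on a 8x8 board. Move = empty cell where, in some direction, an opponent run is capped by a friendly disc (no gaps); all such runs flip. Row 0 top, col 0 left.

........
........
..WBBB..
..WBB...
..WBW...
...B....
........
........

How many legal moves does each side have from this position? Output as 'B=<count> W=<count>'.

Answer: B=9 W=7

Derivation:
-- B to move --
(1,1): flips 1 -> legal
(1,2): no bracket -> illegal
(1,3): no bracket -> illegal
(2,1): flips 2 -> legal
(3,1): flips 2 -> legal
(3,5): flips 1 -> legal
(4,1): flips 2 -> legal
(4,5): flips 1 -> legal
(5,1): flips 1 -> legal
(5,2): no bracket -> illegal
(5,4): flips 1 -> legal
(5,5): flips 1 -> legal
B mobility = 9
-- W to move --
(1,2): no bracket -> illegal
(1,3): no bracket -> illegal
(1,4): flips 3 -> legal
(1,5): flips 2 -> legal
(1,6): no bracket -> illegal
(2,6): flips 3 -> legal
(3,5): flips 2 -> legal
(3,6): no bracket -> illegal
(4,5): no bracket -> illegal
(5,2): no bracket -> illegal
(5,4): flips 1 -> legal
(6,2): flips 1 -> legal
(6,3): no bracket -> illegal
(6,4): flips 1 -> legal
W mobility = 7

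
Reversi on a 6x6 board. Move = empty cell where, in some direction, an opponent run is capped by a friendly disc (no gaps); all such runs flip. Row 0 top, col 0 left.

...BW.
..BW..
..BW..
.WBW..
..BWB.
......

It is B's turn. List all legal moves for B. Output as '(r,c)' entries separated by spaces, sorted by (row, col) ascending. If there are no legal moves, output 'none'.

Answer: (0,5) (1,4) (2,0) (2,4) (3,0) (3,4) (4,0) (5,3) (5,4)

Derivation:
(0,2): no bracket -> illegal
(0,5): flips 1 -> legal
(1,4): flips 2 -> legal
(1,5): no bracket -> illegal
(2,0): flips 1 -> legal
(2,1): no bracket -> illegal
(2,4): flips 2 -> legal
(3,0): flips 1 -> legal
(3,4): flips 2 -> legal
(4,0): flips 1 -> legal
(4,1): no bracket -> illegal
(5,2): no bracket -> illegal
(5,3): flips 4 -> legal
(5,4): flips 1 -> legal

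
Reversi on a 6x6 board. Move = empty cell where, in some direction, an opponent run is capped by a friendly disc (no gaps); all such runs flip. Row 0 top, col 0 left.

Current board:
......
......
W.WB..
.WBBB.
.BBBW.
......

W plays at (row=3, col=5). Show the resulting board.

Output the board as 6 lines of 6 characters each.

Place W at (3,5); scan 8 dirs for brackets.
Dir NW: first cell '.' (not opp) -> no flip
Dir N: first cell '.' (not opp) -> no flip
Dir NE: edge -> no flip
Dir W: opp run (3,4) (3,3) (3,2) capped by W -> flip
Dir E: edge -> no flip
Dir SW: first cell 'W' (not opp) -> no flip
Dir S: first cell '.' (not opp) -> no flip
Dir SE: edge -> no flip
All flips: (3,2) (3,3) (3,4)

Answer: ......
......
W.WB..
.WWWWW
.BBBW.
......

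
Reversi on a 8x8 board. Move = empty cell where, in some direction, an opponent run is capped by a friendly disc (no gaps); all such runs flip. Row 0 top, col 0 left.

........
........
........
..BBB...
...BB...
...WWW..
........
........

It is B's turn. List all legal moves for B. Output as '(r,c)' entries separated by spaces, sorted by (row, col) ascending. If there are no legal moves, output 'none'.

Answer: (6,2) (6,3) (6,4) (6,5) (6,6)

Derivation:
(4,2): no bracket -> illegal
(4,5): no bracket -> illegal
(4,6): no bracket -> illegal
(5,2): no bracket -> illegal
(5,6): no bracket -> illegal
(6,2): flips 1 -> legal
(6,3): flips 1 -> legal
(6,4): flips 1 -> legal
(6,5): flips 1 -> legal
(6,6): flips 1 -> legal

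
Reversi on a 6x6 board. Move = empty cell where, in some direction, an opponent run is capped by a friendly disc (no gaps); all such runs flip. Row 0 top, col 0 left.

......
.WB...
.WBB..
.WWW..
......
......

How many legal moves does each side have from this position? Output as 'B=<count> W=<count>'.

Answer: B=9 W=5

Derivation:
-- B to move --
(0,0): flips 1 -> legal
(0,1): no bracket -> illegal
(0,2): no bracket -> illegal
(1,0): flips 1 -> legal
(2,0): flips 1 -> legal
(2,4): no bracket -> illegal
(3,0): flips 1 -> legal
(3,4): no bracket -> illegal
(4,0): flips 1 -> legal
(4,1): flips 1 -> legal
(4,2): flips 1 -> legal
(4,3): flips 1 -> legal
(4,4): flips 1 -> legal
B mobility = 9
-- W to move --
(0,1): no bracket -> illegal
(0,2): flips 2 -> legal
(0,3): flips 1 -> legal
(1,3): flips 3 -> legal
(1,4): flips 1 -> legal
(2,4): flips 2 -> legal
(3,4): no bracket -> illegal
W mobility = 5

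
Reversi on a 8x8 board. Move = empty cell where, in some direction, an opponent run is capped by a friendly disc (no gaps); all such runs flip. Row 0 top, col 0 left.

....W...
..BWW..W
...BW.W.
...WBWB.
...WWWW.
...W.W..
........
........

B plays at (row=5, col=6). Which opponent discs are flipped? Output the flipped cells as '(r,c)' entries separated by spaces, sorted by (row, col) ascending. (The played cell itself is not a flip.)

Dir NW: opp run (4,5) capped by B -> flip
Dir N: opp run (4,6) capped by B -> flip
Dir NE: first cell '.' (not opp) -> no flip
Dir W: opp run (5,5), next='.' -> no flip
Dir E: first cell '.' (not opp) -> no flip
Dir SW: first cell '.' (not opp) -> no flip
Dir S: first cell '.' (not opp) -> no flip
Dir SE: first cell '.' (not opp) -> no flip

Answer: (4,5) (4,6)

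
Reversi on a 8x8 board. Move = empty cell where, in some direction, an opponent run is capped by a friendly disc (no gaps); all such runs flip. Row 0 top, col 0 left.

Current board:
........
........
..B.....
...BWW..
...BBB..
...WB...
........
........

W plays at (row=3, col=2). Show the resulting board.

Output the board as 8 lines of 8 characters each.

Answer: ........
........
..B.....
..WWWW..
...BBB..
...WB...
........
........

Derivation:
Place W at (3,2); scan 8 dirs for brackets.
Dir NW: first cell '.' (not opp) -> no flip
Dir N: opp run (2,2), next='.' -> no flip
Dir NE: first cell '.' (not opp) -> no flip
Dir W: first cell '.' (not opp) -> no flip
Dir E: opp run (3,3) capped by W -> flip
Dir SW: first cell '.' (not opp) -> no flip
Dir S: first cell '.' (not opp) -> no flip
Dir SE: opp run (4,3) (5,4), next='.' -> no flip
All flips: (3,3)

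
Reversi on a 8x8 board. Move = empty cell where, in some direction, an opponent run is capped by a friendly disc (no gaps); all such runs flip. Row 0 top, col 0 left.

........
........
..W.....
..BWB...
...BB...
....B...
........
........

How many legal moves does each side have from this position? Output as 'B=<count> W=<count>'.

-- B to move --
(1,1): flips 2 -> legal
(1,2): flips 1 -> legal
(1,3): no bracket -> illegal
(2,1): no bracket -> illegal
(2,3): flips 1 -> legal
(2,4): no bracket -> illegal
(3,1): no bracket -> illegal
(4,2): no bracket -> illegal
B mobility = 3
-- W to move --
(2,1): no bracket -> illegal
(2,3): no bracket -> illegal
(2,4): no bracket -> illegal
(2,5): no bracket -> illegal
(3,1): flips 1 -> legal
(3,5): flips 1 -> legal
(4,1): no bracket -> illegal
(4,2): flips 1 -> legal
(4,5): no bracket -> illegal
(5,2): no bracket -> illegal
(5,3): flips 1 -> legal
(5,5): flips 1 -> legal
(6,3): no bracket -> illegal
(6,4): no bracket -> illegal
(6,5): no bracket -> illegal
W mobility = 5

Answer: B=3 W=5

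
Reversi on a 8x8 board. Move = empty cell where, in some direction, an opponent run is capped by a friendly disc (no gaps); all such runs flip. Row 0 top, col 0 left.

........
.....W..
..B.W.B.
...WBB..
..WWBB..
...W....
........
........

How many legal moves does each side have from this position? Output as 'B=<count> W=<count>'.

Answer: B=7 W=8

Derivation:
-- B to move --
(0,4): flips 1 -> legal
(0,5): no bracket -> illegal
(0,6): no bracket -> illegal
(1,3): flips 1 -> legal
(1,4): flips 1 -> legal
(1,6): no bracket -> illegal
(2,3): no bracket -> illegal
(2,5): no bracket -> illegal
(3,1): no bracket -> illegal
(3,2): flips 1 -> legal
(4,1): flips 2 -> legal
(5,1): no bracket -> illegal
(5,2): flips 1 -> legal
(5,4): no bracket -> illegal
(6,2): flips 1 -> legal
(6,3): no bracket -> illegal
(6,4): no bracket -> illegal
B mobility = 7
-- W to move --
(1,1): flips 1 -> legal
(1,2): no bracket -> illegal
(1,3): no bracket -> illegal
(1,6): no bracket -> illegal
(1,7): flips 3 -> legal
(2,1): no bracket -> illegal
(2,3): no bracket -> illegal
(2,5): flips 1 -> legal
(2,7): no bracket -> illegal
(3,1): no bracket -> illegal
(3,2): no bracket -> illegal
(3,6): flips 2 -> legal
(3,7): flips 1 -> legal
(4,6): flips 3 -> legal
(5,4): flips 2 -> legal
(5,5): flips 1 -> legal
(5,6): no bracket -> illegal
W mobility = 8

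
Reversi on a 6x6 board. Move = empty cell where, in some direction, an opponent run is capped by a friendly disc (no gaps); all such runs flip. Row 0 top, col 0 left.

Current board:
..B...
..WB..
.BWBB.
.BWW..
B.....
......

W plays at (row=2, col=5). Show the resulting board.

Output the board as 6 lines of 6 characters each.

Answer: ..B...
..WB..
.BWWWW
.BWW..
B.....
......

Derivation:
Place W at (2,5); scan 8 dirs for brackets.
Dir NW: first cell '.' (not opp) -> no flip
Dir N: first cell '.' (not opp) -> no flip
Dir NE: edge -> no flip
Dir W: opp run (2,4) (2,3) capped by W -> flip
Dir E: edge -> no flip
Dir SW: first cell '.' (not opp) -> no flip
Dir S: first cell '.' (not opp) -> no flip
Dir SE: edge -> no flip
All flips: (2,3) (2,4)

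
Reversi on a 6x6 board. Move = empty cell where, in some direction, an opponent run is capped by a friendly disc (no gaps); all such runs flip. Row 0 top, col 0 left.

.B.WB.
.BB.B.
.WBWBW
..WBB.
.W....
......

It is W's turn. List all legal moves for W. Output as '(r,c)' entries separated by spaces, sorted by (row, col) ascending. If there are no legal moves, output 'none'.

Answer: (0,2) (0,5) (3,5) (4,3) (4,5)

Derivation:
(0,0): no bracket -> illegal
(0,2): flips 2 -> legal
(0,5): flips 2 -> legal
(1,0): no bracket -> illegal
(1,3): no bracket -> illegal
(1,5): no bracket -> illegal
(2,0): no bracket -> illegal
(3,1): no bracket -> illegal
(3,5): flips 2 -> legal
(4,2): no bracket -> illegal
(4,3): flips 2 -> legal
(4,4): no bracket -> illegal
(4,5): flips 1 -> legal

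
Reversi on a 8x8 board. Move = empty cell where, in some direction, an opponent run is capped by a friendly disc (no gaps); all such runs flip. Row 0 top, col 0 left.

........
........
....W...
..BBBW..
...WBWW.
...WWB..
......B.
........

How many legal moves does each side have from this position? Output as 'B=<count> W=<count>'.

Answer: B=14 W=8

Derivation:
-- B to move --
(1,3): no bracket -> illegal
(1,4): flips 1 -> legal
(1,5): flips 1 -> legal
(2,3): no bracket -> illegal
(2,5): flips 2 -> legal
(2,6): flips 1 -> legal
(3,6): flips 1 -> legal
(3,7): flips 1 -> legal
(4,2): flips 1 -> legal
(4,7): flips 2 -> legal
(5,2): flips 3 -> legal
(5,6): flips 1 -> legal
(5,7): no bracket -> illegal
(6,2): flips 1 -> legal
(6,3): flips 2 -> legal
(6,4): flips 1 -> legal
(6,5): flips 2 -> legal
B mobility = 14
-- W to move --
(2,1): flips 1 -> legal
(2,2): no bracket -> illegal
(2,3): flips 2 -> legal
(2,5): flips 1 -> legal
(3,1): flips 3 -> legal
(4,1): no bracket -> illegal
(4,2): flips 1 -> legal
(5,6): flips 1 -> legal
(5,7): no bracket -> illegal
(6,4): flips 1 -> legal
(6,5): flips 1 -> legal
(6,7): no bracket -> illegal
(7,5): no bracket -> illegal
(7,6): no bracket -> illegal
(7,7): no bracket -> illegal
W mobility = 8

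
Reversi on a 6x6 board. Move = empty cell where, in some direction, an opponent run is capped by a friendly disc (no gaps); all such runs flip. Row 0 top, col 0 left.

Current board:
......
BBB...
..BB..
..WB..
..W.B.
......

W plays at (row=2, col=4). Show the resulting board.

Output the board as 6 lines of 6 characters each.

Answer: ......
BBB...
..BBW.
..WW..
..W.B.
......

Derivation:
Place W at (2,4); scan 8 dirs for brackets.
Dir NW: first cell '.' (not opp) -> no flip
Dir N: first cell '.' (not opp) -> no flip
Dir NE: first cell '.' (not opp) -> no flip
Dir W: opp run (2,3) (2,2), next='.' -> no flip
Dir E: first cell '.' (not opp) -> no flip
Dir SW: opp run (3,3) capped by W -> flip
Dir S: first cell '.' (not opp) -> no flip
Dir SE: first cell '.' (not opp) -> no flip
All flips: (3,3)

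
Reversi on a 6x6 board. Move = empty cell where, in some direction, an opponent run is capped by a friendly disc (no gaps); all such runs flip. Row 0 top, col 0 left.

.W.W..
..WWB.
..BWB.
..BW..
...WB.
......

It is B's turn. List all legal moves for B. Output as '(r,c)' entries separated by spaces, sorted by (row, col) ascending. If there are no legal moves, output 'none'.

Answer: (0,2) (0,4) (1,1) (3,4) (4,2) (5,4)

Derivation:
(0,0): no bracket -> illegal
(0,2): flips 2 -> legal
(0,4): flips 1 -> legal
(1,0): no bracket -> illegal
(1,1): flips 2 -> legal
(2,1): no bracket -> illegal
(3,4): flips 1 -> legal
(4,2): flips 2 -> legal
(5,2): no bracket -> illegal
(5,3): no bracket -> illegal
(5,4): flips 1 -> legal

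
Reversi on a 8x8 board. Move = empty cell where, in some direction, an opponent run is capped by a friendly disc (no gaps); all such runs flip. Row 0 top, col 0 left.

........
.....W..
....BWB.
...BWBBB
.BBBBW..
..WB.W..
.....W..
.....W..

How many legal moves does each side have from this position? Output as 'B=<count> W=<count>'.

-- B to move --
(0,4): flips 1 -> legal
(0,5): flips 2 -> legal
(0,6): flips 1 -> legal
(1,4): flips 1 -> legal
(1,6): flips 2 -> legal
(2,3): no bracket -> illegal
(4,6): flips 1 -> legal
(5,1): flips 1 -> legal
(5,4): flips 1 -> legal
(5,6): no bracket -> illegal
(6,1): flips 1 -> legal
(6,2): flips 1 -> legal
(6,3): flips 1 -> legal
(6,4): no bracket -> illegal
(6,6): flips 1 -> legal
(7,4): no bracket -> illegal
(7,6): no bracket -> illegal
B mobility = 12
-- W to move --
(1,3): no bracket -> illegal
(1,4): flips 1 -> legal
(1,6): no bracket -> illegal
(1,7): no bracket -> illegal
(2,2): flips 2 -> legal
(2,3): flips 1 -> legal
(2,7): flips 2 -> legal
(3,0): flips 1 -> legal
(3,1): no bracket -> illegal
(3,2): flips 2 -> legal
(4,0): flips 4 -> legal
(4,6): no bracket -> illegal
(4,7): flips 1 -> legal
(5,0): no bracket -> illegal
(5,1): flips 3 -> legal
(5,4): flips 2 -> legal
(6,2): no bracket -> illegal
(6,3): no bracket -> illegal
(6,4): no bracket -> illegal
W mobility = 10

Answer: B=12 W=10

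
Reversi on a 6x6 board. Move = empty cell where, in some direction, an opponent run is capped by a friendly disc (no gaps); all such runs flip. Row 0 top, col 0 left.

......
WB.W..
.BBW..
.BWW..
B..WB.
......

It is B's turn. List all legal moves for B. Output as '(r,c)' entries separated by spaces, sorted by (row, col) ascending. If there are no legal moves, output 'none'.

(0,0): no bracket -> illegal
(0,1): no bracket -> illegal
(0,2): no bracket -> illegal
(0,3): no bracket -> illegal
(0,4): flips 1 -> legal
(1,2): no bracket -> illegal
(1,4): no bracket -> illegal
(2,0): no bracket -> illegal
(2,4): flips 1 -> legal
(3,4): flips 2 -> legal
(4,1): no bracket -> illegal
(4,2): flips 2 -> legal
(5,2): no bracket -> illegal
(5,3): no bracket -> illegal
(5,4): flips 2 -> legal

Answer: (0,4) (2,4) (3,4) (4,2) (5,4)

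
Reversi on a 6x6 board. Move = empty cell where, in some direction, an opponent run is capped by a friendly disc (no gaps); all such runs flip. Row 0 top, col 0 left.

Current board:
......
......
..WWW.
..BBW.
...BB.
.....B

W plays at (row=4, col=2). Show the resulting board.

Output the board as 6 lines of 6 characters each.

Place W at (4,2); scan 8 dirs for brackets.
Dir NW: first cell '.' (not opp) -> no flip
Dir N: opp run (3,2) capped by W -> flip
Dir NE: opp run (3,3) capped by W -> flip
Dir W: first cell '.' (not opp) -> no flip
Dir E: opp run (4,3) (4,4), next='.' -> no flip
Dir SW: first cell '.' (not opp) -> no flip
Dir S: first cell '.' (not opp) -> no flip
Dir SE: first cell '.' (not opp) -> no flip
All flips: (3,2) (3,3)

Answer: ......
......
..WWW.
..WWW.
..WBB.
.....B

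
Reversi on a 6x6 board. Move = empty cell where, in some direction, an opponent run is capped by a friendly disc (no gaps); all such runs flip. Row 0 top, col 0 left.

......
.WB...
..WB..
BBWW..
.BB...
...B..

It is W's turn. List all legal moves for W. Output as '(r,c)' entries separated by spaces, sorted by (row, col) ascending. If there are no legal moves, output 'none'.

(0,1): no bracket -> illegal
(0,2): flips 1 -> legal
(0,3): no bracket -> illegal
(1,3): flips 2 -> legal
(1,4): flips 1 -> legal
(2,0): no bracket -> illegal
(2,1): no bracket -> illegal
(2,4): flips 1 -> legal
(3,4): no bracket -> illegal
(4,0): flips 1 -> legal
(4,3): no bracket -> illegal
(4,4): no bracket -> illegal
(5,0): flips 1 -> legal
(5,1): flips 1 -> legal
(5,2): flips 1 -> legal
(5,4): no bracket -> illegal

Answer: (0,2) (1,3) (1,4) (2,4) (4,0) (5,0) (5,1) (5,2)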